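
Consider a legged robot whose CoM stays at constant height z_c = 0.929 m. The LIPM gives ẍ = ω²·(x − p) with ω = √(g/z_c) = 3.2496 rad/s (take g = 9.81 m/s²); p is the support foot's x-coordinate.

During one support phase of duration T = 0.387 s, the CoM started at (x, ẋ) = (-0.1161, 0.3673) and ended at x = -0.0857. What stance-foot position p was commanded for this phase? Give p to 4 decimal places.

p = 0.0530

ωT = 3.2496·0.387 = 1.257595; cosh(ωT) = 1.900645, sinh(ωT) = 1.616308
x(T) = p + (x₀−p)·cosh(ωT) + (ẋ₀/ω)·sinh(ωT) ⇒ p·(1 − cosh) = x(T) − x₀·cosh − (ẋ₀/ω)·sinh
numerator   = -0.0857 − (-0.1161)·1.900645 − (0.3673/3.2496)·1.616308 = -0.047725
denominator = 1 − 1.900645 = -0.900645
p = -0.047725 / -0.900645 = 0.0530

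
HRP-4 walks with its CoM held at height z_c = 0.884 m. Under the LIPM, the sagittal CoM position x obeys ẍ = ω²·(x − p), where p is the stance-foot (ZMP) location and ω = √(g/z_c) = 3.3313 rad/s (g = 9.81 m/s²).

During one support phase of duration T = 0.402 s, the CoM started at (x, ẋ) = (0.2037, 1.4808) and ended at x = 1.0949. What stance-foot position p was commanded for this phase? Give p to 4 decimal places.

p = 0.1062

ωT = 3.3313·0.402 = 1.339183; cosh(ωT) = 2.038991, sinh(ωT) = 1.776932
x(T) = p + (x₀−p)·cosh(ωT) + (ẋ₀/ω)·sinh(ωT) ⇒ p·(1 − cosh) = x(T) − x₀·cosh − (ẋ₀/ω)·sinh
numerator   = 1.0949 − (0.2037)·2.038991 − (1.4808/3.3313)·1.776932 = -0.110308
denominator = 1 − 2.038991 = -1.038991
p = -0.110308 / -1.038991 = 0.1062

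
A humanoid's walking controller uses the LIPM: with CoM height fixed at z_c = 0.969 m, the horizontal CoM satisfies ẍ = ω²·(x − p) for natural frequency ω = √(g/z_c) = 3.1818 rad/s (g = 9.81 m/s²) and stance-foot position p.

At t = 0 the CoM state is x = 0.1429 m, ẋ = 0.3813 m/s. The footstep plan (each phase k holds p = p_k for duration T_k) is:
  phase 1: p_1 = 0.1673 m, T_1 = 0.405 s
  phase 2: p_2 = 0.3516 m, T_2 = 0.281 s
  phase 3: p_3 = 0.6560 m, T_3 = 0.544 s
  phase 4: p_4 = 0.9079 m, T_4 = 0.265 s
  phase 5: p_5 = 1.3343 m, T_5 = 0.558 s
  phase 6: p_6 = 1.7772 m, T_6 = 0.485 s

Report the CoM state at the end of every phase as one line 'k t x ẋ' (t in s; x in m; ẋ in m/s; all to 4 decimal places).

1 0.4050 0.3205 0.6141
2 0.6860 0.5037 0.7757
3 1.2300 0.8793 0.9338
4 1.4950 1.1464 1.1997
5 2.0530 1.8446 1.9283
6 2.5380 3.2954 5.1968

phase 1: p=0.1673, T=0.405, ωT=1.288629, cosh=1.951729, sinh=1.676080; start (x,ẋ)=(0.142900, 0.381300) → end (x,ẋ)=(0.320536, 0.614070)
phase 2: p=0.3516, T=0.281, ωT=0.894086, cosh=1.427040, sinh=1.018059; start (x,ẋ)=(0.320536, 0.614070) → end (x,ẋ)=(0.503750, 0.775677)
phase 3: p=0.6560, T=0.544, ωT=1.730899, cosh=2.911427, sinh=2.734302; start (x,ẋ)=(0.503750, 0.775677) → end (x,ẋ)=(0.879319, 0.933751)
phase 4: p=0.9079, T=0.265, ωT=0.843177, cosh=1.377039, sinh=0.946698; start (x,ẋ)=(0.879319, 0.933751) → end (x,ẋ)=(1.146366, 1.199719)
phase 5: p=1.3343, T=0.558, ωT=1.775444, cosh=3.036156, sinh=2.866748; start (x,ẋ)=(1.146366, 1.199719) → end (x,ẋ)=(1.844631, 1.928313)
phase 6: p=1.7772, T=0.485, ωT=1.543173, cosh=2.446558, sinh=2.232856; start (x,ẋ)=(1.844631, 1.928313) → end (x,ẋ)=(3.295384, 5.196793)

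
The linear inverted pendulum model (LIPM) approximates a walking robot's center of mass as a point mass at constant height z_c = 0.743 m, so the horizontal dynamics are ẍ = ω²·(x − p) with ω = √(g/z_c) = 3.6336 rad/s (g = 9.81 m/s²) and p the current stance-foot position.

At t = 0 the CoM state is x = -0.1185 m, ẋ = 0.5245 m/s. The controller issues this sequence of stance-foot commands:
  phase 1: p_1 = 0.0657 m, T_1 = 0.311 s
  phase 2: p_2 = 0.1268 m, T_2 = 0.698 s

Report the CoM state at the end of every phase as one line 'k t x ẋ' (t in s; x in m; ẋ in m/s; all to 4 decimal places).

1 0.3110 -0.0491 -0.0313
2 1.0090 -1.0450 -4.2097

phase 1: p=0.0657, T=0.311, ωT=1.130050, cosh=1.709414, sinh=1.386396; start (x,ẋ)=(-0.118500, 0.524500) → end (x,ẋ)=(-0.049052, -0.031340)
phase 2: p=0.1268, T=0.698, ωT=2.536253, cosh=6.355705, sinh=6.276542; start (x,ẋ)=(-0.049052, -0.031340) → end (x,ẋ)=(-1.044997, -4.209738)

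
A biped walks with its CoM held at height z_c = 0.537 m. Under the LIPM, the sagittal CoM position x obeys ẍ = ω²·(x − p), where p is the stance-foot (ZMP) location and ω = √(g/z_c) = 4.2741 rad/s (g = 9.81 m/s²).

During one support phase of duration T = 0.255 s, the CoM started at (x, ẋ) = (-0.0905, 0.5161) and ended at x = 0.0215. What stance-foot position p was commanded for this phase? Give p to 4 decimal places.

ωT = 4.2741·0.255 = 1.089895; cosh(ωT) = 1.655107, sinh(ωT) = 1.318856
x(T) = p + (x₀−p)·cosh(ωT) + (ẋ₀/ω)·sinh(ωT) ⇒ p·(1 − cosh) = x(T) − x₀·cosh − (ẋ₀/ω)·sinh
numerator   = 0.0215 − (-0.0905)·1.655107 − (0.5161/4.2741)·1.318856 = 0.012035
denominator = 1 − 1.655107 = -0.655107
p = 0.012035 / -0.655107 = -0.0184

p = -0.0184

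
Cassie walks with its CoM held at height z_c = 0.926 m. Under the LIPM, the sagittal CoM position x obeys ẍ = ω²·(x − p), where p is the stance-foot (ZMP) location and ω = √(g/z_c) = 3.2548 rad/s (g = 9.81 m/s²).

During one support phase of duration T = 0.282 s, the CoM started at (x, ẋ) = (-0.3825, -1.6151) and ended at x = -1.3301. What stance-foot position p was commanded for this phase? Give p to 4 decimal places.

p = 0.5595

ωT = 3.2548·0.282 = 0.917854; cosh(ωT) = 1.451643, sinh(ωT) = 1.052267
x(T) = p + (x₀−p)·cosh(ωT) + (ẋ₀/ω)·sinh(ωT) ⇒ p·(1 − cosh) = x(T) − x₀·cosh − (ẋ₀/ω)·sinh
numerator   = -1.3301 − (-0.3825)·1.451643 − (-1.6151/3.2548)·1.052267 = -0.252689
denominator = 1 − 1.451643 = -0.451643
p = -0.252689 / -0.451643 = 0.5595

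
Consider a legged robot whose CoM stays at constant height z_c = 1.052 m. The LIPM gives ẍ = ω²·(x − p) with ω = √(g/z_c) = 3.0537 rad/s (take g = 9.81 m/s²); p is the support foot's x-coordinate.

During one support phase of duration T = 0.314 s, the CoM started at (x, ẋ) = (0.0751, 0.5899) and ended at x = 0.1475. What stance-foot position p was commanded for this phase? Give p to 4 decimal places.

ωT = 3.0537·0.314 = 0.958862; cosh(ωT) = 1.496027, sinh(ωT) = 1.112698
x(T) = p + (x₀−p)·cosh(ωT) + (ẋ₀/ω)·sinh(ωT) ⇒ p·(1 − cosh) = x(T) − x₀·cosh − (ẋ₀/ω)·sinh
numerator   = 0.1475 − (0.0751)·1.496027 − (0.5899/3.0537)·1.112698 = -0.179798
denominator = 1 − 1.496027 = -0.496027
p = -0.179798 / -0.496027 = 0.3625

p = 0.3625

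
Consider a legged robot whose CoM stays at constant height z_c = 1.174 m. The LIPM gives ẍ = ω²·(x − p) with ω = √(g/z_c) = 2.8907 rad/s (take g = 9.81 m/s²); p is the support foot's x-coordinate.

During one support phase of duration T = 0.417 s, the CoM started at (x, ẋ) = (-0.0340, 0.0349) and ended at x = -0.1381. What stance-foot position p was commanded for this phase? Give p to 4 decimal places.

p = 0.1155

ωT = 2.8907·0.417 = 1.205422; cosh(ωT) = 1.818866, sinh(ωT) = 1.519301
x(T) = p + (x₀−p)·cosh(ωT) + (ẋ₀/ω)·sinh(ωT) ⇒ p·(1 − cosh) = x(T) − x₀·cosh − (ẋ₀/ω)·sinh
numerator   = -0.1381 − (-0.0340)·1.818866 − (0.0349/2.8907)·1.519301 = -0.094601
denominator = 1 − 1.818866 = -0.818866
p = -0.094601 / -0.818866 = 0.1155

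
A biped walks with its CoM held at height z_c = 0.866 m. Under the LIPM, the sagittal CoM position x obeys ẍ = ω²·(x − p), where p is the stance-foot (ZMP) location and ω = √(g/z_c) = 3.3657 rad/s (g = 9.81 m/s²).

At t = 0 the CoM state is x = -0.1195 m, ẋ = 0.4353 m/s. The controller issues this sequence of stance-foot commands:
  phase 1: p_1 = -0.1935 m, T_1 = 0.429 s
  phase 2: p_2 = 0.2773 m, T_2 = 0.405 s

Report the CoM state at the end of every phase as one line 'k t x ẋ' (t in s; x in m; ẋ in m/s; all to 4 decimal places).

phase 1: p=-0.1935, T=0.429, ωT=1.443885, cosh=2.236568, sinh=2.000559; start (x,ẋ)=(-0.119500, 0.435300) → end (x,ẋ)=(0.230747, 1.471841)
phase 2: p=0.2773, T=0.405, ωT=1.363109, cosh=2.082094, sinh=1.826230; start (x,ẋ)=(0.230747, 1.471841) → end (x,ẋ)=(0.978993, 2.778368)

1 0.4290 0.2307 1.4718
2 0.8340 0.9790 2.7784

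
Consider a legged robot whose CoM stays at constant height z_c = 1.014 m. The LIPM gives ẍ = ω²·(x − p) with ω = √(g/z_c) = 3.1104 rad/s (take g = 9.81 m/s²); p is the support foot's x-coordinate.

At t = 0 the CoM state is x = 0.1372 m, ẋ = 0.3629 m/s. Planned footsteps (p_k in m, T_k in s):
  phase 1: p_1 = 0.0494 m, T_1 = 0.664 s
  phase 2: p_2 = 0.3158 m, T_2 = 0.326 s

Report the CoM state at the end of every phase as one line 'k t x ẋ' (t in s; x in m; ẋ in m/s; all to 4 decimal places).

phase 1: p=0.0494, T=0.664, ωT=2.065306, cosh=4.007244, sinh=3.880464; start (x,ẋ)=(0.137200, 0.362900) → end (x,ẋ)=(0.853982, 2.513957)
phase 2: p=0.3158, T=0.326, ωT=1.013990, cosh=1.559674, sinh=1.196905; start (x,ẋ)=(0.853982, 2.513957) → end (x,ẋ)=(2.122577, 5.924525)

1 0.6640 0.8540 2.5140
2 0.9900 2.1226 5.9245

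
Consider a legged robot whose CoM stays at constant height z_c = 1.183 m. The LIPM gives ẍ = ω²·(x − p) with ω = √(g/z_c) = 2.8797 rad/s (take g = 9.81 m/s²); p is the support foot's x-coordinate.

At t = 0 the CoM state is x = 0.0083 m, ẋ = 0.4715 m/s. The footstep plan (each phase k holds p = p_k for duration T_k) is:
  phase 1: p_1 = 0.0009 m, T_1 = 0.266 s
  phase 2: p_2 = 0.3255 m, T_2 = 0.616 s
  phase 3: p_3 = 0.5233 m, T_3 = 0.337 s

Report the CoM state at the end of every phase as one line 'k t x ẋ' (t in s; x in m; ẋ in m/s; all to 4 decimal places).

1 0.2660 0.1486 0.6347
2 0.8820 0.4201 0.4665
3 1.2190 0.5506 0.3680

phase 1: p=0.0009, T=0.266, ωT=0.766000, cosh=1.308007, sinh=0.843138; start (x,ẋ)=(0.008300, 0.471500) → end (x,ẋ)=(0.148628, 0.634692)
phase 2: p=0.3255, T=0.616, ωT=1.773895, cosh=3.031718, sinh=2.862048; start (x,ẋ)=(0.148628, 0.634692) → end (x,ẋ)=(0.420076, 0.466460)
phase 3: p=0.5233, T=0.337, ωT=0.970459, cosh=1.509032, sinh=1.130123; start (x,ẋ)=(0.420076, 0.466460) → end (x,ẋ)=(0.550592, 0.367970)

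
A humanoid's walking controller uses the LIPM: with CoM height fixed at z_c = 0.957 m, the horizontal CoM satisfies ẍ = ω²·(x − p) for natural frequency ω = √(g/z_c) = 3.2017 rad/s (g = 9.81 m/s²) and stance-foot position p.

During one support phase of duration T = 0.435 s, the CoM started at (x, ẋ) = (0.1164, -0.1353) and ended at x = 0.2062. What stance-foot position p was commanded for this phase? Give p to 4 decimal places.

p = -0.0328

ωT = 3.2017·0.435 = 1.392740; cosh(ωT) = 2.137129, sinh(ωT) = 1.888735
x(T) = p + (x₀−p)·cosh(ωT) + (ẋ₀/ω)·sinh(ωT) ⇒ p·(1 − cosh) = x(T) − x₀·cosh − (ẋ₀/ω)·sinh
numerator   = 0.2062 − (0.1164)·2.137129 − (-0.1353/3.2017)·1.888735 = 0.037254
denominator = 1 − 2.137129 = -1.137129
p = 0.037254 / -1.137129 = -0.0328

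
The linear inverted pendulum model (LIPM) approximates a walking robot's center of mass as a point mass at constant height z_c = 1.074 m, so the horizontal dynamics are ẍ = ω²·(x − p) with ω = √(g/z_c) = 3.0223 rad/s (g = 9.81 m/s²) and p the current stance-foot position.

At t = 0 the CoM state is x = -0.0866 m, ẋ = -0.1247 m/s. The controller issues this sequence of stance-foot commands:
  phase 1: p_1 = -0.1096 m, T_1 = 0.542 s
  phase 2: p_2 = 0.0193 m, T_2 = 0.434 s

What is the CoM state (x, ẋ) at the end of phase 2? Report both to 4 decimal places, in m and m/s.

phase 1: p=-0.1096, T=0.542, ωT=1.638087, cosh=2.669833, sinh=2.475482; start (x,ẋ)=(-0.086600, -0.124700) → end (x,ẋ)=(-0.150332, -0.160850)
phase 2: p=0.0193, T=0.434, ωT=1.311678, cosh=1.990883, sinh=1.721516; start (x,ẋ)=(-0.150332, -0.160850) → end (x,ẋ)=(-0.410039, -1.202819)

x = -0.4100, ẋ = -1.2028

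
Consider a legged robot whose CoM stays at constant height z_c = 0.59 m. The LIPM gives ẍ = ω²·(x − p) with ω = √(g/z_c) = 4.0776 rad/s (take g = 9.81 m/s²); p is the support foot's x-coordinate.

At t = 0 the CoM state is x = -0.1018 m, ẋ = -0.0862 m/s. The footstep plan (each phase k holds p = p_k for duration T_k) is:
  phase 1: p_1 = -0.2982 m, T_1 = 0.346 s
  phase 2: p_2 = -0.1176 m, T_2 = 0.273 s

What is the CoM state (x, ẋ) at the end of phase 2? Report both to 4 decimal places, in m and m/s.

x = 0.6801, ẋ = 3.4235

phase 1: p=-0.2982, T=0.346, ωT=1.410850, cosh=2.171686, sinh=1.927750; start (x,ẋ)=(-0.101800, -0.086200) → end (x,ẋ)=(0.087567, 1.356622)
phase 2: p=-0.1176, T=0.273, ωT=1.113185, cosh=1.686274, sinh=1.357763; start (x,ẋ)=(0.087567, 1.356622) → end (x,ẋ)=(0.680097, 3.423525)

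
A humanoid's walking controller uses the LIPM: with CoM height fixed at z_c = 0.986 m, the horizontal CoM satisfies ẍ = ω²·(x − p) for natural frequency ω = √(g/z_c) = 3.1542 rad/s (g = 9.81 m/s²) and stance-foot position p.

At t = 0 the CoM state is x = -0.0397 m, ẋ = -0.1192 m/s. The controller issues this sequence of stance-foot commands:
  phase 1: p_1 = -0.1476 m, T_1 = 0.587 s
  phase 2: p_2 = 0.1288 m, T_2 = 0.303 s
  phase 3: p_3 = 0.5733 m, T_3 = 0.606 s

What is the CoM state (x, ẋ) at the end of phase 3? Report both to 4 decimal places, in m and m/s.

x = 0.5265, ẋ = 0.1051

phase 1: p=-0.1476, T=0.587, ωT=1.851515, cosh=3.263232, sinh=3.106233; start (x,ẋ)=(-0.039700, -0.119200) → end (x,ẋ)=(0.087115, 0.668192)
phase 2: p=0.1288, T=0.303, ωT=0.955723, cosh=1.492542, sinh=1.108007; start (x,ẋ)=(0.087115, 0.668192) → end (x,ẋ)=(0.301307, 0.851622)
phase 3: p=0.5733, T=0.606, ωT=1.911445, cosh=3.455361, sinh=3.307494; start (x,ẋ)=(0.301307, 0.851622) → end (x,ẋ)=(0.526476, 0.105093)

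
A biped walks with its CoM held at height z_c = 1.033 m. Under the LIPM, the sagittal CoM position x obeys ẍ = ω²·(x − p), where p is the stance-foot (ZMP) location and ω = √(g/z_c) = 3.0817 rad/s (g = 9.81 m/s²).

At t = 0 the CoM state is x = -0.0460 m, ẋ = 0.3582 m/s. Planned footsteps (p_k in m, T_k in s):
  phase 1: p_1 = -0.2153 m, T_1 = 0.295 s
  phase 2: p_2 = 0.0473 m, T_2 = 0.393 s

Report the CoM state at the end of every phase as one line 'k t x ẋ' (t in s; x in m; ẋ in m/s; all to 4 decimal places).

phase 1: p=-0.2153, T=0.295, ωT=0.909102, cosh=1.442489, sinh=1.039603; start (x,ẋ)=(-0.046000, 0.358200) → end (x,ẋ)=(0.149751, 1.059093)
phase 2: p=0.0473, T=0.393, ωT=1.211108, cosh=1.827535, sinh=1.529668; start (x,ẋ)=(0.149751, 1.059093) → end (x,ẋ)=(0.760237, 2.418482)

1 0.2950 0.1498 1.0591
2 0.6880 0.7602 2.4185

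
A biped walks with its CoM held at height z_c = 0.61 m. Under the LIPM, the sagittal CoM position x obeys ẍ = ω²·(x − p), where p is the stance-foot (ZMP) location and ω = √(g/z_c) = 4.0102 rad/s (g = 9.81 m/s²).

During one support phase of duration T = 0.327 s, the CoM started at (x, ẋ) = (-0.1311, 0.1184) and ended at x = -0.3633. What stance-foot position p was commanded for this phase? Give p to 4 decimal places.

p = 0.1547

ωT = 4.0102·0.327 = 1.311335; cosh(ωT) = 1.990293, sinh(ωT) = 1.720833
x(T) = p + (x₀−p)·cosh(ωT) + (ẋ₀/ω)·sinh(ωT) ⇒ p·(1 − cosh) = x(T) − x₀·cosh − (ẋ₀/ω)·sinh
numerator   = -0.3633 − (-0.1311)·1.990293 − (0.1184/4.0102)·1.720833 = -0.153180
denominator = 1 − 1.990293 = -0.990293
p = -0.153180 / -0.990293 = 0.1547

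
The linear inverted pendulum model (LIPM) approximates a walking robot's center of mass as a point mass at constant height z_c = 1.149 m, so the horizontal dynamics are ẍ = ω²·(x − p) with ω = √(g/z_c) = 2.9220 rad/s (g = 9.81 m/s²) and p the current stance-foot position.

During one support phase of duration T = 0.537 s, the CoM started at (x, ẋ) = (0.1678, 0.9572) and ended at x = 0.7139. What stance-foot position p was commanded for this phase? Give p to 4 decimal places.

ωT = 2.9220·0.537 = 1.569114; cosh(ωT) = 2.505310, sinh(ωT) = 2.297081
x(T) = p + (x₀−p)·cosh(ωT) + (ẋ₀/ω)·sinh(ωT) ⇒ p·(1 − cosh) = x(T) − x₀·cosh − (ẋ₀/ω)·sinh
numerator   = 0.7139 − (0.1678)·2.505310 − (0.9572/2.9220)·2.297081 = -0.458978
denominator = 1 − 2.505310 = -1.505310
p = -0.458978 / -1.505310 = 0.3049

p = 0.3049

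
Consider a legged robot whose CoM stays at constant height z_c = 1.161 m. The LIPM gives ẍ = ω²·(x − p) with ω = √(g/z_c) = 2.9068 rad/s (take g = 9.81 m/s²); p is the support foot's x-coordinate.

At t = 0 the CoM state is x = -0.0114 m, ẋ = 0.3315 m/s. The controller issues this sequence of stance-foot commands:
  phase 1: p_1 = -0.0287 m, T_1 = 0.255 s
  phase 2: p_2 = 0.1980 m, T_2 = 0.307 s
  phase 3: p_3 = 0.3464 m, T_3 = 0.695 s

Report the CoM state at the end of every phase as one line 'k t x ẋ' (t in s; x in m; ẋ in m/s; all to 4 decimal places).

phase 1: p=-0.0287, T=0.255, ωT=0.741234, cosh=1.287525, sinh=0.810999; start (x,ẋ)=(-0.011400, 0.331500) → end (x,ẋ)=(0.086063, 0.467598)
phase 2: p=0.1980, T=0.307, ωT=0.892388, cosh=1.425314, sinh=1.015637; start (x,ẋ)=(0.086063, 0.467598) → end (x,ẋ)=(0.201833, 0.336006)
phase 3: p=0.3464, T=0.695, ωT=2.020226, cosh=3.836327, sinh=3.703702; start (x,ẋ)=(0.201833, 0.336006) → end (x,ẋ)=(0.219918, -0.267363)

1 0.2550 0.0861 0.4676
2 0.5620 0.2018 0.3360
3 1.2570 0.2199 -0.2674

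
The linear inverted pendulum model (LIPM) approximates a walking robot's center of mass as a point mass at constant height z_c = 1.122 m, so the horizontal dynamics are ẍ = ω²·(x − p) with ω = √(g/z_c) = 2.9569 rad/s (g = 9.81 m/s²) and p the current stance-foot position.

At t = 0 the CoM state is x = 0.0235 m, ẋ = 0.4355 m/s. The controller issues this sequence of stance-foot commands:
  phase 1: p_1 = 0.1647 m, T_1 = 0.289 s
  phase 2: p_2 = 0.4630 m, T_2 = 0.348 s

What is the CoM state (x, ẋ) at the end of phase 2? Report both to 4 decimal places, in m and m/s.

x = -0.0096, ẋ = -0.9525

phase 1: p=0.1647, T=0.289, ωT=0.854544, cosh=1.387890, sinh=0.962413; start (x,ẋ)=(0.023500, 0.435500) → end (x,ẋ)=(0.110477, 0.202605)
phase 2: p=0.4630, T=0.348, ωT=1.029001, cosh=1.577817, sinh=1.220453; start (x,ẋ)=(0.110477, 0.202605) → end (x,ẋ)=(-0.009593, -0.952498)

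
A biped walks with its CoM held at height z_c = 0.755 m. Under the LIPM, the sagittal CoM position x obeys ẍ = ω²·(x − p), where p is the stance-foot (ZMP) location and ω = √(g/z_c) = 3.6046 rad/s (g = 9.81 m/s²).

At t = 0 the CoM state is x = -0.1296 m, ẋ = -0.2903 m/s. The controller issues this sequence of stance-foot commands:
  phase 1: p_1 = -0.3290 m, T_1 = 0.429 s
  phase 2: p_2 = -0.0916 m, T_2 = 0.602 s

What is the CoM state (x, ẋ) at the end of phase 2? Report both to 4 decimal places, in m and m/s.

x = 1.3021, ẋ = 5.0971

phase 1: p=-0.3290, T=0.429, ωT=1.546373, cosh=2.453717, sinh=2.240698; start (x,ẋ)=(-0.129600, -0.290300) → end (x,ẋ)=(-0.020186, 0.898204)
phase 2: p=-0.0916, T=0.602, ωT=2.169969, cosh=4.436098, sinh=4.321917; start (x,ẋ)=(-0.020186, 0.898204) → end (x,ẋ)=(1.302148, 5.097068)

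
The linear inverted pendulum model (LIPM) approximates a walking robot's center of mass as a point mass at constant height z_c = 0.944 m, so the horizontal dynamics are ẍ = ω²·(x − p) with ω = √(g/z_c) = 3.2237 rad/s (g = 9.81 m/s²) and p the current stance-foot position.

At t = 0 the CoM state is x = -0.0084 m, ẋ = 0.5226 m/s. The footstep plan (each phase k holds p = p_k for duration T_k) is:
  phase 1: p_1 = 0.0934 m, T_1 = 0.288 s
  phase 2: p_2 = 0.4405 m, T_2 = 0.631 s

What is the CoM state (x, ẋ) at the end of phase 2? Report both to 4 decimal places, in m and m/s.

phase 1: p=0.0934, T=0.288, ωT=0.928426, cosh=1.462849, sinh=1.067673; start (x,ẋ)=(-0.008400, 0.522600) → end (x,ẋ)=(0.117565, 0.414104)
phase 2: p=0.4405, T=0.631, ωT=2.034155, cosh=3.888289, sinh=3.757498; start (x,ẋ)=(0.117565, 0.414104) → end (x,ẋ)=(-0.332493, -2.301578)

x = -0.3325, ẋ = -2.3016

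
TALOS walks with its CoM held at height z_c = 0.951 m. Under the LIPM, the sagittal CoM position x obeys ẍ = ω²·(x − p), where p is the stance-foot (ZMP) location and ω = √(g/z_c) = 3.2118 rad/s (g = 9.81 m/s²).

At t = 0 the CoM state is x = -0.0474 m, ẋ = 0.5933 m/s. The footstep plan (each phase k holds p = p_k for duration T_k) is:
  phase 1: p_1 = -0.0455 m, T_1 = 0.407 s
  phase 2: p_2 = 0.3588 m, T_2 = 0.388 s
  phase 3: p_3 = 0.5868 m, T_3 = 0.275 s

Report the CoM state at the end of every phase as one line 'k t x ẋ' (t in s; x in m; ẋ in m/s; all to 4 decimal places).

1 0.4070 0.2671 1.1662
2 0.7950 0.7652 1.7254
3 1.0700 1.3781 3.0179

phase 1: p=-0.0455, T=0.407, ωT=1.307203, cosh=1.983198, sinh=1.712622; start (x,ẋ)=(-0.047400, 0.593300) → end (x,ẋ)=(0.267096, 1.166180)
phase 2: p=0.3588, T=0.388, ωT=1.246178, cosh=1.882316, sinh=1.594714; start (x,ẋ)=(0.267096, 1.166180) → end (x,ẋ)=(0.765213, 1.725422)
phase 3: p=0.5868, T=0.275, ωT=0.883245, cosh=1.416087, sinh=1.002648; start (x,ẋ)=(0.765213, 1.725422) → end (x,ẋ)=(1.378085, 3.017893)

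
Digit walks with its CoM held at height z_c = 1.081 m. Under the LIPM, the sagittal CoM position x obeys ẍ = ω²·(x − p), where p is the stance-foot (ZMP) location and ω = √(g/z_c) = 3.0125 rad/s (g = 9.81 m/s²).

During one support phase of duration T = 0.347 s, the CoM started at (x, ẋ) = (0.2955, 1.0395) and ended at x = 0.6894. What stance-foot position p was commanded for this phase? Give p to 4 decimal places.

ωT = 3.0125·0.347 = 1.045338; cosh(ωT) = 1.597966, sinh(ωT) = 1.246393
x(T) = p + (x₀−p)·cosh(ωT) + (ẋ₀/ω)·sinh(ωT) ⇒ p·(1 − cosh) = x(T) − x₀·cosh − (ẋ₀/ω)·sinh
numerator   = 0.6894 − (0.2955)·1.597966 − (1.0395/3.0125)·1.246393 = -0.212882
denominator = 1 − 1.597966 = -0.597966
p = -0.212882 / -0.597966 = 0.3560

p = 0.3560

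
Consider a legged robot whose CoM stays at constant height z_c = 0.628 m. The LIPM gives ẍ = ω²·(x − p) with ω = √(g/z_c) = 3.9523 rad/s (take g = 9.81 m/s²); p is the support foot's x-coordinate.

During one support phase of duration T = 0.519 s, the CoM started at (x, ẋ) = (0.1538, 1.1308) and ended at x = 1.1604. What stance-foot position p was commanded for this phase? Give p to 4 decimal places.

p = 0.1835

ωT = 3.9523·0.519 = 2.051244; cosh(ωT) = 3.953071, sinh(ωT) = 3.824497
x(T) = p + (x₀−p)·cosh(ωT) + (ẋ₀/ω)·sinh(ωT) ⇒ p·(1 − cosh) = x(T) − x₀·cosh − (ẋ₀/ω)·sinh
numerator   = 1.1604 − (0.1538)·3.953071 − (1.1308/3.9523)·3.824497 = -0.541816
denominator = 1 − 3.953071 = -2.953071
p = -0.541816 / -2.953071 = 0.1835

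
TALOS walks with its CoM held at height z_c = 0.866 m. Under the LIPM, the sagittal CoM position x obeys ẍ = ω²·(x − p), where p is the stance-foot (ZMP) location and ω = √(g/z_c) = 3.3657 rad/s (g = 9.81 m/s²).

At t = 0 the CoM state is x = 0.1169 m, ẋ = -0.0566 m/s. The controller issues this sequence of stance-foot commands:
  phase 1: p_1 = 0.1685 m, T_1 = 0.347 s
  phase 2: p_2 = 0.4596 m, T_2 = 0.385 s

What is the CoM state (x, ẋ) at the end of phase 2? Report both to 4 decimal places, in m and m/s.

x = -0.5154, ẋ = -3.0035

phase 1: p=0.1685, T=0.347, ωT=1.167898, cosh=1.763123, sinh=1.452103; start (x,ẋ)=(0.116900, -0.056600) → end (x,ẋ)=(0.053103, -0.351980)
phase 2: p=0.4596, T=0.385, ωT=1.295794, cosh=1.963789, sinh=1.690109; start (x,ẋ)=(0.053103, -0.351980) → end (x,ẋ)=(-0.515423, -3.003530)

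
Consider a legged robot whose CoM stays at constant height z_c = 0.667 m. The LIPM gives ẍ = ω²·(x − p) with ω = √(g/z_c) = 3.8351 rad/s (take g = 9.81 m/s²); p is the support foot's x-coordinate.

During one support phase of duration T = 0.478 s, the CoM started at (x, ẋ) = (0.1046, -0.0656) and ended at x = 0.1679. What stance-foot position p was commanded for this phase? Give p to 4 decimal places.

ωT = 3.8351·0.478 = 1.833178; cosh(ωT) = 3.206816, sinh(ωT) = 3.046912
x(T) = p + (x₀−p)·cosh(ωT) + (ẋ₀/ω)·sinh(ωT) ⇒ p·(1 − cosh) = x(T) − x₀·cosh − (ẋ₀/ω)·sinh
numerator   = 0.1679 − (0.1046)·3.206816 − (-0.0656/3.8351)·3.046912 = -0.115415
denominator = 1 − 3.206816 = -2.206816
p = -0.115415 / -2.206816 = 0.0523

p = 0.0523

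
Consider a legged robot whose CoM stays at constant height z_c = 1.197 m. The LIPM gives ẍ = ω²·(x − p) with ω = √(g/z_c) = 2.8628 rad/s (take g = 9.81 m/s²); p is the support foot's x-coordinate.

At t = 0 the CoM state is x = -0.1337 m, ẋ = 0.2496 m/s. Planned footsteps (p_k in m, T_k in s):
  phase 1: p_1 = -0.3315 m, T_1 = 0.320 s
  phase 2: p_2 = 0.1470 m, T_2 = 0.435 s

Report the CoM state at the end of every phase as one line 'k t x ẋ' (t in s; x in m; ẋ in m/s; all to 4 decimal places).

1 0.3200 0.0468 0.9563
2 0.7550 0.4907 1.3417

phase 1: p=-0.3315, T=0.320, ωT=0.916096, cosh=1.449796, sinh=1.049718; start (x,ẋ)=(-0.133700, 0.249600) → end (x,ẋ)=(0.046792, 0.956284)
phase 2: p=0.1470, T=0.435, ωT=1.245318, cosh=1.880944, sinh=1.593095; start (x,ẋ)=(0.046792, 0.956284) → end (x,ẋ)=(0.490668, 1.341696)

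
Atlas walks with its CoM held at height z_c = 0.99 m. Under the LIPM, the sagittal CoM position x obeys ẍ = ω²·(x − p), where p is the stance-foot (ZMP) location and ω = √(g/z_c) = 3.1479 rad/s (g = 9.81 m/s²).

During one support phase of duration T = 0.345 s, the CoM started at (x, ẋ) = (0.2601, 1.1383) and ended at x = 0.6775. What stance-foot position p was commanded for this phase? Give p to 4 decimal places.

p = 0.3481

ωT = 3.1479·0.345 = 1.086025; cosh(ωT) = 1.650016, sinh(ωT) = 1.312460
x(T) = p + (x₀−p)·cosh(ωT) + (ẋ₀/ω)·sinh(ωT) ⇒ p·(1 − cosh) = x(T) − x₀·cosh − (ẋ₀/ω)·sinh
numerator   = 0.6775 − (0.2601)·1.650016 − (1.1383/3.1479)·1.312460 = -0.226263
denominator = 1 − 1.650016 = -0.650016
p = -0.226263 / -0.650016 = 0.3481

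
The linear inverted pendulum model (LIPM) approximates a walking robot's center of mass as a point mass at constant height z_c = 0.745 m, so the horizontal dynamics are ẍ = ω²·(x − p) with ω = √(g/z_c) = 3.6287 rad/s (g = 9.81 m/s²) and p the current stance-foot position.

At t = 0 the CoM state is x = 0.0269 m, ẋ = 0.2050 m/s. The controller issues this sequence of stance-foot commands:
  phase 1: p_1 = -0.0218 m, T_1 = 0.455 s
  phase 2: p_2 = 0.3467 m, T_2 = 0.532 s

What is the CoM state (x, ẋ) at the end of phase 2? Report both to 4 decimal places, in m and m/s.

x = 0.9396, ẋ = 2.3462

phase 1: p=-0.0218, T=0.455, ωT=1.651058, cosh=2.702171, sinh=2.510324; start (x,ẋ)=(0.026900, 0.205000) → end (x,ẋ)=(0.251614, 0.997564)
phase 2: p=0.3467, T=0.532, ωT=1.930468, cosh=3.518909, sinh=3.373829; start (x,ẋ)=(0.251614, 0.997564) → end (x,ẋ)=(0.939598, 2.346236)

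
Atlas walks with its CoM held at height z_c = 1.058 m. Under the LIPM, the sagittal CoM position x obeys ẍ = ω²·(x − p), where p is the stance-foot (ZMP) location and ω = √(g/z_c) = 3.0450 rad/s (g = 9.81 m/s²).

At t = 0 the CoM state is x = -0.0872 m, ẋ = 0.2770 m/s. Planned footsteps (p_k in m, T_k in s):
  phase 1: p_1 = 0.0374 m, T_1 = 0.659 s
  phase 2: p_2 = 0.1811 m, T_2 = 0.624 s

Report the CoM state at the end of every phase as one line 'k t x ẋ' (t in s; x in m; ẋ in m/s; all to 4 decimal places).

phase 1: p=0.0374, T=0.659, ωT=2.006655, cosh=3.786416, sinh=3.651978; start (x,ẋ)=(-0.087200, 0.277000) → end (x,ẋ)=(-0.102171, -0.336749)
phase 2: p=0.1811, T=0.624, ωT=1.900080, cosh=3.417993, sinh=3.268436; start (x,ẋ)=(-0.102171, -0.336749) → end (x,ẋ)=(-1.148578, -3.970232)

1 0.6590 -0.1022 -0.3367
2 1.2830 -1.1486 -3.9702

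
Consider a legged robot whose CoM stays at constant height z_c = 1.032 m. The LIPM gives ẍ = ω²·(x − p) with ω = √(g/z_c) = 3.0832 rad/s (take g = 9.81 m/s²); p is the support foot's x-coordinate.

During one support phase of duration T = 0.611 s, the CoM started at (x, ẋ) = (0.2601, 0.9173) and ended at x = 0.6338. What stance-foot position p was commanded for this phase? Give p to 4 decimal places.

ωT = 3.0832·0.611 = 1.883835; cosh(ωT) = 3.365347, sinh(ωT) = 3.213341
x(T) = p + (x₀−p)·cosh(ωT) + (ẋ₀/ω)·sinh(ωT) ⇒ p·(1 − cosh) = x(T) − x₀·cosh − (ẋ₀/ω)·sinh
numerator   = 0.6338 − (0.2601)·3.365347 − (0.9173/3.0832)·3.213341 = -1.197545
denominator = 1 − 3.365347 = -2.365347
p = -1.197545 / -2.365347 = 0.5063

p = 0.5063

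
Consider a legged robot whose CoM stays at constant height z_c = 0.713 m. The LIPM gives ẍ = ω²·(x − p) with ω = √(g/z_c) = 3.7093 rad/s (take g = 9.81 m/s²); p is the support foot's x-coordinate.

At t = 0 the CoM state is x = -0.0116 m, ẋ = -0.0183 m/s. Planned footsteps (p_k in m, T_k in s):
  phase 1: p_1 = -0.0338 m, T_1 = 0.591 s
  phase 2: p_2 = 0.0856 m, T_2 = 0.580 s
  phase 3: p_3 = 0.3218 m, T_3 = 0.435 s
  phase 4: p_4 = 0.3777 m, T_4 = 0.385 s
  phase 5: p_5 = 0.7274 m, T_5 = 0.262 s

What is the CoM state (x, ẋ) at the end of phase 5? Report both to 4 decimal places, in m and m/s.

x = 1.7282, ẋ = 4.2386

phase 1: p=-0.0338, T=0.591, ωT=2.192196, cosh=4.533265, sinh=4.421594; start (x,ẋ)=(-0.011600, -0.018300) → end (x,ẋ)=(0.045024, 0.281144)
phase 2: p=0.0856, T=0.580, ωT=2.151394, cosh=4.356578, sinh=4.240256; start (x,ẋ)=(0.045024, 0.281144) → end (x,ẋ)=(0.230216, 0.586636)
phase 3: p=0.3218, T=0.435, ωT=1.613545, cosh=2.609880, sinh=2.410700; start (x,ẋ)=(0.230216, 0.586636) → end (x,ẋ)=(0.464036, 0.712107)
phase 4: p=0.3777, T=0.385, ωT=1.428080, cosh=2.205227, sinh=1.965459; start (x,ẋ)=(0.464036, 0.712107) → end (x,ẋ)=(0.945418, 2.199791)
phase 5: p=0.7274, T=0.262, ωT=0.971837, cosh=1.510591, sinh=1.132203; start (x,ẋ)=(0.945418, 2.199791) → end (x,ẋ)=(1.728186, 4.238589)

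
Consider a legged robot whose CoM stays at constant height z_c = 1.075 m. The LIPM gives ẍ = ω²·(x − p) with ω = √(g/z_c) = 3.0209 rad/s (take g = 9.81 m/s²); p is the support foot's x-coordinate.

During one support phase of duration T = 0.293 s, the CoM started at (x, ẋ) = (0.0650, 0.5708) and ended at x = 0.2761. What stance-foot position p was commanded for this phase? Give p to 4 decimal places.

p = 0.0144

ωT = 3.0209·0.293 = 0.885124; cosh(ωT) = 1.417974, sinh(ωT) = 1.005311
x(T) = p + (x₀−p)·cosh(ωT) + (ẋ₀/ω)·sinh(ωT) ⇒ p·(1 − cosh) = x(T) − x₀·cosh − (ẋ₀/ω)·sinh
numerator   = 0.2761 − (0.0650)·1.417974 − (0.5708/3.0209)·1.005311 = -0.006022
denominator = 1 − 1.417974 = -0.417974
p = -0.006022 / -0.417974 = 0.0144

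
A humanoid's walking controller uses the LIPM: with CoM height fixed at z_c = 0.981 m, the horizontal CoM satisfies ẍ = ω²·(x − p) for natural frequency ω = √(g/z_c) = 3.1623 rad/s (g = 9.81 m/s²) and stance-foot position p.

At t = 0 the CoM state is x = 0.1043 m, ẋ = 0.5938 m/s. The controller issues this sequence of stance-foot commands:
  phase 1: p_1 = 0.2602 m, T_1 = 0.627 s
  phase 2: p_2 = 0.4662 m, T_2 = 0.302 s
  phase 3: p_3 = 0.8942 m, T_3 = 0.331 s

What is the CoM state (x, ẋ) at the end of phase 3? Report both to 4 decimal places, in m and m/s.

x = 0.2868, ẋ = -1.3374

phase 1: p=0.2602, T=0.627, ωT=1.982762, cosh=3.700232, sinh=3.562544; start (x,ẋ)=(0.104300, 0.593800) → end (x,ẋ)=(0.352289, 0.440855)
phase 2: p=0.4662, T=0.302, ωT=0.955015, cosh=1.491758, sinh=1.106951; start (x,ẋ)=(0.352289, 0.440855) → end (x,ẋ)=(0.450593, 0.258903)
phase 3: p=0.8942, T=0.331, ωT=1.046721, cosh=1.599692, sinh=1.248605; start (x,ẋ)=(0.450593, 0.258903) → end (x,ẋ)=(0.286790, -1.337403)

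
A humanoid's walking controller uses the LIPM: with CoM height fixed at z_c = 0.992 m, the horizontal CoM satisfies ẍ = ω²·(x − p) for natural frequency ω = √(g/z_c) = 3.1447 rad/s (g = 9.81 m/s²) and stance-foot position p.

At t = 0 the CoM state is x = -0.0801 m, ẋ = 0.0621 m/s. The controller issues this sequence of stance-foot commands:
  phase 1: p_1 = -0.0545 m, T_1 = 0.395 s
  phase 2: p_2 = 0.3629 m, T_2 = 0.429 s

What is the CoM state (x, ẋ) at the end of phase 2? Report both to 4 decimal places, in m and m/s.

phase 1: p=-0.0545, T=0.395, ωT=1.242156, cosh=1.875917, sinh=1.587156; start (x,ẋ)=(-0.080100, 0.062100) → end (x,ẋ)=(-0.071181, -0.011278)
phase 2: p=0.3629, T=0.429, ωT=1.349076, cosh=2.056672, sinh=1.797192; start (x,ẋ)=(-0.071181, -0.011278) → end (x,ẋ)=(-0.536308, -2.476462)

x = -0.5363, ẋ = -2.4765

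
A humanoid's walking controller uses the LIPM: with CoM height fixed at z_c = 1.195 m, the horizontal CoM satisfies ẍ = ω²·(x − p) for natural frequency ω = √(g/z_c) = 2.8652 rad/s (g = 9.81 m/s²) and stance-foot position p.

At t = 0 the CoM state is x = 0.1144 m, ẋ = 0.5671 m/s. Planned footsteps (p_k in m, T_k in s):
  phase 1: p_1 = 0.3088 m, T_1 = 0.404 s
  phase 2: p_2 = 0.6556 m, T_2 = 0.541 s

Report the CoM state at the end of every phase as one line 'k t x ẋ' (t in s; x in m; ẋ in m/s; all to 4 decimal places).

phase 1: p=0.3088, T=0.404, ωT=1.157541, cosh=1.748178, sinh=1.433920; start (x,ẋ)=(0.114400, 0.567100) → end (x,ẋ)=(0.252765, 0.192706)
phase 2: p=0.6556, T=0.541, ωT=1.550073, cosh=2.462024, sinh=2.249791; start (x,ẋ)=(0.252765, 0.192706) → end (x,ẋ)=(-0.184873, -2.122267)

1 0.4040 0.2528 0.1927
2 0.9450 -0.1849 -2.1223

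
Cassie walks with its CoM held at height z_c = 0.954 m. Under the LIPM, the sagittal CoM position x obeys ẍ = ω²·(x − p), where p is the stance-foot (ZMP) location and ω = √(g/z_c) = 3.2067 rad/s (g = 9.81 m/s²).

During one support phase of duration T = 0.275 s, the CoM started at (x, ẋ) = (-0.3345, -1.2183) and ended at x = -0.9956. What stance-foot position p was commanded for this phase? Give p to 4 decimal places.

p = 0.3429

ωT = 3.2067·0.275 = 0.881843; cosh(ωT) = 1.414683, sinh(ωT) = 1.000663
x(T) = p + (x₀−p)·cosh(ωT) + (ẋ₀/ω)·sinh(ωT) ⇒ p·(1 − cosh) = x(T) − x₀·cosh − (ẋ₀/ω)·sinh
numerator   = -0.9956 − (-0.3345)·1.414683 − (-1.2183/3.2067)·1.000663 = -0.142213
denominator = 1 − 1.414683 = -0.414683
p = -0.142213 / -0.414683 = 0.3429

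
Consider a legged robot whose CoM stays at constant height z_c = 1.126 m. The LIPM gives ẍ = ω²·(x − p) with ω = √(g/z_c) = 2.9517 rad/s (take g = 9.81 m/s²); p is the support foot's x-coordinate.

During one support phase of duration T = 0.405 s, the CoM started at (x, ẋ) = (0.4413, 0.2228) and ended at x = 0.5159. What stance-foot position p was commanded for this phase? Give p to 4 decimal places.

ωT = 2.9517·0.405 = 1.195439; cosh(ωT) = 1.803789, sinh(ωT) = 1.501218
x(T) = p + (x₀−p)·cosh(ωT) + (ẋ₀/ω)·sinh(ωT) ⇒ p·(1 − cosh) = x(T) − x₀·cosh − (ẋ₀/ω)·sinh
numerator   = 0.5159 − (0.4413)·1.803789 − (0.2228/2.9517)·1.501218 = -0.393427
denominator = 1 − 1.803789 = -0.803789
p = -0.393427 / -0.803789 = 0.4895

p = 0.4895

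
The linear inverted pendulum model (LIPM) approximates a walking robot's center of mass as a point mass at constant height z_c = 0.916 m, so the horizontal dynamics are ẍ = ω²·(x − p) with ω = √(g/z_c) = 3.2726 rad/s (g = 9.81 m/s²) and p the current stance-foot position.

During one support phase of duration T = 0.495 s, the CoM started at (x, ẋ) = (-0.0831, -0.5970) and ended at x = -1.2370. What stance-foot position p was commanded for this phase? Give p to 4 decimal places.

p = 0.3544

ωT = 3.2726·0.495 = 1.619937; cosh(ωT) = 2.625342, sinh(ωT) = 2.427430
x(T) = p + (x₀−p)·cosh(ωT) + (ẋ₀/ω)·sinh(ωT) ⇒ p·(1 − cosh) = x(T) − x₀·cosh − (ẋ₀/ω)·sinh
numerator   = -1.2370 − (-0.0831)·2.625342 − (-0.5970/3.2726)·2.427430 = -0.576013
denominator = 1 − 2.625342 = -1.625342
p = -0.576013 / -1.625342 = 0.3544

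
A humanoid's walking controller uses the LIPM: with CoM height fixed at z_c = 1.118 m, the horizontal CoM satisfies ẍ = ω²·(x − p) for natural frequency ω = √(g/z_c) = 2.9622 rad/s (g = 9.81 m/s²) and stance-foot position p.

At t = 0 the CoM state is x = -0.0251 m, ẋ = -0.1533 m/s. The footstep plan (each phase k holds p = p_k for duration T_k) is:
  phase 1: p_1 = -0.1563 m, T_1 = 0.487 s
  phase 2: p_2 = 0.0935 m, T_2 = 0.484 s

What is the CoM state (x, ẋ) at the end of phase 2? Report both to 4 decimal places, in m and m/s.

x = 0.2501, ẋ = 0.6096

phase 1: p=-0.1563, T=0.487, ωT=1.442591, cosh=2.233981, sinh=1.997666; start (x,ẋ)=(-0.025100, -0.153300) → end (x,ẋ)=(0.033415, 0.433905)
phase 2: p=0.0935, T=0.484, ωT=1.433705, cosh=2.216317, sinh=1.977893; start (x,ẋ)=(0.033415, 0.433905) → end (x,ẋ)=(0.250056, 0.609638)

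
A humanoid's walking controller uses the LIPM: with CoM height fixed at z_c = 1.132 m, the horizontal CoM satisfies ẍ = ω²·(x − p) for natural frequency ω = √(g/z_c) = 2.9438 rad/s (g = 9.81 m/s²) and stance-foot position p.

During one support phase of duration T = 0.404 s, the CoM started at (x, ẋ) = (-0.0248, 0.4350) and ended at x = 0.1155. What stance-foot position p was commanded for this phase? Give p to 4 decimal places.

p = 0.0758

ωT = 2.9438·0.404 = 1.189295; cosh(ωT) = 1.794601, sinh(ωT) = 1.490165
x(T) = p + (x₀−p)·cosh(ωT) + (ẋ₀/ω)·sinh(ωT) ⇒ p·(1 − cosh) = x(T) − x₀·cosh − (ẋ₀/ω)·sinh
numerator   = 0.1155 − (-0.0248)·1.794601 − (0.4350/2.9438)·1.490165 = -0.060193
denominator = 1 − 1.794601 = -0.794601
p = -0.060193 / -0.794601 = 0.0758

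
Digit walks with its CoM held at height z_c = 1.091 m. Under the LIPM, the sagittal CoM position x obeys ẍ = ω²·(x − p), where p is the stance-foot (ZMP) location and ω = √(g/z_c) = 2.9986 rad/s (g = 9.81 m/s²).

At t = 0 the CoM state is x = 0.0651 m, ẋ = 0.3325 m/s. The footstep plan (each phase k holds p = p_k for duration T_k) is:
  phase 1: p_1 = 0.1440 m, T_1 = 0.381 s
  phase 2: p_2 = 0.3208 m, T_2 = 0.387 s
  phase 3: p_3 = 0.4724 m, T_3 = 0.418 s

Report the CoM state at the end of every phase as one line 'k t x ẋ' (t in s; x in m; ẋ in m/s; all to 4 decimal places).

phase 1: p=0.1440, T=0.381, ωT=1.142467, cosh=1.726761, sinh=1.407730; start (x,ẋ)=(0.065100, 0.332500) → end (x,ẋ)=(0.163855, 0.241094)
phase 2: p=0.3208, T=0.387, ωT=1.160458, cosh=1.752369, sinh=1.439026; start (x,ẋ)=(0.163855, 0.241094) → end (x,ẋ)=(0.161475, -0.254743)
phase 3: p=0.4724, T=0.418, ωT=1.253415, cosh=1.893905, sinh=1.608377; start (x,ẋ)=(0.161475, -0.254743) → end (x,ẋ)=(-0.253101, -1.982014)

1 0.3810 0.1639 0.2411
2 0.7680 0.1615 -0.2547
3 1.1860 -0.2531 -1.9820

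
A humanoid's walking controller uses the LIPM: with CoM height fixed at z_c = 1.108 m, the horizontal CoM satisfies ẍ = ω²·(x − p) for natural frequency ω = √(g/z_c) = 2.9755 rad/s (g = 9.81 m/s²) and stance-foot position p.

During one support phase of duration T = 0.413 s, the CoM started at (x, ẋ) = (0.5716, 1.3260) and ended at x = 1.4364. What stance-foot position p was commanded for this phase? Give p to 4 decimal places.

ωT = 2.9755·0.413 = 1.228881; cosh(ωT) = 1.855012, sinh(ωT) = 1.562393
x(T) = p + (x₀−p)·cosh(ωT) + (ẋ₀/ω)·sinh(ωT) ⇒ p·(1 − cosh) = x(T) − x₀·cosh − (ẋ₀/ω)·sinh
numerator   = 1.4364 − (0.5716)·1.855012 − (1.3260/2.9755)·1.562393 = -0.320189
denominator = 1 − 1.855012 = -0.855012
p = -0.320189 / -0.855012 = 0.3745

p = 0.3745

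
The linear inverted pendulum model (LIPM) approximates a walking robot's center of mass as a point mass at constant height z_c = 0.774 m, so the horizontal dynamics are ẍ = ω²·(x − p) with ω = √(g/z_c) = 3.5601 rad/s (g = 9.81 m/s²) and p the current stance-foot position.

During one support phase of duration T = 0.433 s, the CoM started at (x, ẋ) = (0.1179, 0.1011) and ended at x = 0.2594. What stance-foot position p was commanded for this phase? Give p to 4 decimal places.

ωT = 3.5601·0.433 = 1.541523; cosh(ωT) = 2.442878, sinh(ωT) = 2.228823
x(T) = p + (x₀−p)·cosh(ωT) + (ẋ₀/ω)·sinh(ωT) ⇒ p·(1 − cosh) = x(T) − x₀·cosh − (ẋ₀/ω)·sinh
numerator   = 0.2594 − (0.1179)·2.442878 − (0.1011/3.5601)·2.228823 = -0.091910
denominator = 1 − 2.442878 = -1.442878
p = -0.091910 / -1.442878 = 0.0637

p = 0.0637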